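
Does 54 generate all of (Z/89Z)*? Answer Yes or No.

Yes

φ(89) = 89 − 1 = 88 = 2^3 · 11.
It suffices to check that the order of 54 is not a proper divisor of 88: compute 54^(88/q) for q ∈ {2, 11}.
54^44 ≡ 88 (mod 89)  [q = 2: ≢ 1 ✓]
54^8 ≡ 16 (mod 89)  [q = 11: ≢ 1 ✓]
None equal 1, so ord_89(54) = 88: 54 is a primitive root.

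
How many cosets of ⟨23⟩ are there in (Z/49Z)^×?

2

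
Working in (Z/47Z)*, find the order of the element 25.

The order of 25 must divide φ(47) = 47 − 1 = 46 = 2 · 23.
Divisors of 46: 1, 2, 23, 46.
Compute 25^d (mod 47) for the divisors d until we hit 1:
25^1 ≡ 25 (mod 47)
25^2 ≡ 14 (mod 47)
25^23 ≡ 1 (mod 47) ✓
So ord_47(25) = 23.

23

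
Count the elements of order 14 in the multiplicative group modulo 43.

φ(43) = 43 − 1 = 42 = 2 · 3 · 7.
Since (Z/43Z)^× is cyclic of order 42, the number of elements of order d is φ(d) when d | 42 and 0 otherwise.
14 = 2 · 7 divides 42, and φ(14) = 6.

6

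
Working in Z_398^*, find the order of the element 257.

Since 257 ∈ (Z/398Z)^×, its order divides φ(398) = φ(2)·φ(199) = 1·198 = 198 = 2 · 3^2 · 11.
Divisors of 198: 1, 2, 3, 6, 9, 11, 18, 22, 33, 66, 99, 198.
Compute 257^d (mod 398) for the divisors d until we hit 1:
257^1 ≡ 257 (mod 398)
257^2 ≡ 379 (mod 398)
257^3 ≡ 291 (mod 398)
257^6 ≡ 305 (mod 398)
257^9 ≡ 1 (mod 398) ✓
The smallest such exponent is 9, so the order of 257 is 9.

9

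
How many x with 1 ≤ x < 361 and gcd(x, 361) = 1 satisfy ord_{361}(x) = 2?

φ(361) = φ(19^2) = 19·(19−1) = 342 = 2 · 3^2 · 19.
In a cyclic group of order 342, there are φ(d) elements of order d for each divisor d of 342, and zero for non-divisors.
2 | 342, and φ(2) = 2 − 1 = 1.

1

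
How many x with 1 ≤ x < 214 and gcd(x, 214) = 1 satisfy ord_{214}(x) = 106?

52

φ(214) = φ(2)·φ(107) = 1·106 = 106 = 2 · 53.
(Z/214Z)^× is cyclic (|G| = 106); a cyclic group of order m has exactly φ(d) elements of each order d | m, and none otherwise.
106 = 2 · 53 divides 106, and φ(106) = 52.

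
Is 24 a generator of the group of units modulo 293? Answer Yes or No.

No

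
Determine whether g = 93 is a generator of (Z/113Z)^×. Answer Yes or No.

Yes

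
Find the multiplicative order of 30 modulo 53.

4

ord(30) | φ(53) = 53 − 1 = 52 = 2^2 · 13.
Divisors of 52: 1, 2, 4, 13, 26, 52.
Test each divisor d:
30^1 ≡ 30
30^2 ≡ 52
30^4 ≡ 1
The smallest such exponent is 4, so the order of 30 is 4.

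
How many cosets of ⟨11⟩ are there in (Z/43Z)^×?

Since 11 ∈ (Z/43Z)^×, its order divides φ(43) = 43 − 1 = 42 = 2 · 3 · 7.
Divisors of 42: 1, 2, 3, 6, 7, 14, 21, 42.
Evaluate successive powers at the divisors of 42:
11^1 ≡ 11 (mod 43)
11^2 ≡ 35 (mod 43)
11^3 ≡ 41 (mod 43)
11^6 ≡ 4 (mod 43)
11^7 ≡ 1 (mod 43) ✓
Thus |⟨11⟩| = ord(11) = 7.
Index = |(Z/43Z)^×| / |⟨11⟩| = 42 / 7 = 6.

6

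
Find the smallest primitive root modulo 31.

φ(31) = 31 − 1 = 30 = 2 · 3 · 5.
Test candidates g = 2, 3, … against the prime factors q ∈ {2, 3, 5} of φ(31): g is a generator iff g^(30/q) ≢ 1 for every such q.
g = 2: 2^15 ≡ 1 — hits 1, so not a primitive root.
g = 3: 3^15 ≡ 30; 3^10 ≡ 25; 3^6 ≡ 16 — none is 1, so 3 is a primitive root.
The smallest primitive root modulo 31 is 3.

3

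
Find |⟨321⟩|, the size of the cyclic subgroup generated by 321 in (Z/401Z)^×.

The order of 321 must divide φ(401) = 401 − 1 = 400 = 2^4 · 5^2.
Divisors of 400: 1, 2, 4, 5, 8, 10, 16, 20, 25, 40, 50, 80, 100, 200, 400.
Evaluate successive powers at the divisors of 400:
321^1 ≡ 321 (mod 401)
321^2 ≡ 385 (mod 401)
321^4 ≡ 256 (mod 401)
321^5 ≡ 372 (mod 401)
321^8 ≡ 173 (mod 401)
321^10 ≡ 39 (mod 401)
321^16 ≡ 255 (mod 401)
321^20 ≡ 318 (mod 401)
321^25 ≡ 1 (mod 401) ✓
Hence ord(321) = 25.

25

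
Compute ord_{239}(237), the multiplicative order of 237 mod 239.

238

ord(237) | φ(239) = 239 − 1 = 238 = 2 · 7 · 17.
Divisors of 238: 1, 2, 7, 14, 17, 34, 119, 238.
Evaluate successive powers at the divisors of 238:
237^1 ≡ 237
237^2 ≡ 4
237^7 ≡ 111
237^14 ≡ 132
237^17 ≡ 139
237^34 ≡ 201
237^119 ≡ 238
237^238 ≡ 1
The smallest such exponent is 238, so the order of 237 is 238.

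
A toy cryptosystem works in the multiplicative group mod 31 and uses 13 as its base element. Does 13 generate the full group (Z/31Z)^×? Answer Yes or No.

Yes

φ(31) = 31 − 1 = 30 = 2 · 3 · 5.
An element g generates (Z/31Z)^× iff g^(30/q) ≢ 1 (mod 31) for each prime q ∈ {2, 3, 5}.
13^15 ≡ 30 (mod 31)  [q = 2: ≢ 1 ✓]
13^10 ≡ 5 (mod 31)  [q = 3: ≢ 1 ✓]
13^6 ≡ 16 (mod 31)  [q = 5: ≢ 1 ✓]
Every test exponent gives a nontrivial residue, hence 13 generates the full group.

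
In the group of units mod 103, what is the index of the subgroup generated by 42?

The order of 42 must divide φ(103) = 103 − 1 = 102 = 2 · 3 · 17.
Divisors of 102: 1, 2, 3, 6, 17, 34, 51, 102.
Check 42^d mod 103 for each divisor in increasing order:
42^1 ≡ 42 (mod 103)
42^2 ≡ 13 (mod 103)
42^3 ≡ 31 (mod 103)
42^6 ≡ 34 (mod 103)
42^17 ≡ 102 (mod 103)
42^34 ≡ 1 (mod 103) ✓
Thus |⟨42⟩| = ord(42) = 34.
Index = |(Z/103Z)^×| / |⟨42⟩| = 102 / 34 = 3.

3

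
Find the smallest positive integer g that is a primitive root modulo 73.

φ(73) = 73 − 1 = 72 = 2^3 · 3^2.
g is a primitive root iff g^(72/q) ≢ 1 (mod 73) for each prime q ∈ {2, 3}.
g = 2: 2^36 ≡ 1 — hits 1, so not a primitive root.
g = 3: 3^36 ≡ 1 — hits 1, so not a primitive root.
g = 4: 4^36 ≡ 1 — hits 1, so not a primitive root.
g = 5: 5^36 ≡ 72; 5^24 ≡ 8 — none is 1, so 5 is a primitive root.
Hence the least primitive root of 73 is 5.

5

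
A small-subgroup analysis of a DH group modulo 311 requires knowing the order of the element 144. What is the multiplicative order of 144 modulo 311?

155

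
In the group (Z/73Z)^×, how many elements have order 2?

φ(73) = 73 − 1 = 72 = 2^3 · 3^2.
Since (Z/73Z)^× is cyclic of order 72, the number of elements of order d is φ(d) when d | 72 and 0 otherwise.
2 | 72, and φ(2) = 2 − 1 = 1.

1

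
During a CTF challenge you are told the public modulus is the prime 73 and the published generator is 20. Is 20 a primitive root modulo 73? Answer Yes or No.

Yes

φ(73) = 73 − 1 = 72 = 2^3 · 3^2.
An element g generates (Z/73Z)^× iff g^(72/q) ≢ 1 (mod 73) for each prime q ∈ {2, 3}.
20^36 ≡ 72 (mod 73)  [q = 2: ≢ 1 ✓]
20^24 ≡ 64 (mod 73)  [q = 3: ≢ 1 ✓]
All checks pass, so 20 has order 72 and is a primitive root modulo 73.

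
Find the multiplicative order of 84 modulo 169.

156

Since 84 ∈ (Z/169Z)^×, its order divides φ(169) = φ(13^2) = 13·(13−1) = 156 = 2^2 · 3 · 13.
Divisors of 156: 1, 2, 3, 4, 6, 12, 13, 26, 39, 52, 78, 156.
Test each divisor d:
84^1 ≡ 84
84^2 ≡ 127
84^3 ≡ 21
84^4 ≡ 74
84^6 ≡ 103
84^12 ≡ 131
84^13 ≡ 19
84^26 ≡ 23
84^39 ≡ 99
84^52 ≡ 22
84^78 ≡ 168
84^156 ≡ 1
The smallest such exponent is 156, so the order of 84 is 156.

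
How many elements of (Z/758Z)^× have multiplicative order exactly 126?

φ(758) = φ(2)·φ(379) = 1·378 = 378 = 2 · 3^3 · 7.
In a cyclic group of order 378, there are φ(d) elements of order d for each divisor d of 378, and zero for non-divisors.
126 = 2 · 3^2 · 7 divides 378, and φ(126) = 36.

36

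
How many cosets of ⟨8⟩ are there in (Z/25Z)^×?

1

The order of 8 must divide φ(25) = φ(5^2) = 5·(5−1) = 20 = 2^2 · 5.
Divisors of 20: 1, 2, 4, 5, 10, 20.
Test each divisor d:
8^1 ≡ 8
8^2 ≡ 14
8^4 ≡ 21
8^5 ≡ 18
8^10 ≡ 24
8^20 ≡ 1
Thus |⟨8⟩| = ord(8) = 20.
[(Z/25Z)^× : ⟨8⟩] = 20/20 = 1.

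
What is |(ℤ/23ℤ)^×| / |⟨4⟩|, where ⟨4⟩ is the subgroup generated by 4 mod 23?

2

By Lagrange's theorem, ord_23(4) divides φ(23) = 23 − 1 = 22 = 2 · 11.
Divisors of 22: 1, 2, 11, 22.
Check 4^d mod 23 for each divisor in increasing order:
4^1 ≡ 4 (mod 23)
4^2 ≡ 16 (mod 23)
4^11 ≡ 1 (mod 23) ✓
Thus |⟨4⟩| = ord(4) = 11.
Index = |(Z/23Z)^×| / |⟨4⟩| = 22 / 11 = 2.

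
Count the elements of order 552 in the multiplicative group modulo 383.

φ(383) = 383 − 1 = 382 = 2 · 191.
Since (Z/383Z)^× is cyclic of order 382, the number of elements of order d is φ(d) when d | 382 and 0 otherwise.
Since 552 ∤ 382, the count is 0.

0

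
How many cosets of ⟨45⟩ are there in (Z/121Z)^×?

Since 45 ∈ (Z/121Z)^×, its order divides φ(121) = φ(11^2) = 11·(11−1) = 110 = 2 · 5 · 11.
Divisors of 110: 1, 2, 5, 10, 11, 22, 55, 110.
Evaluate successive powers at the divisors of 110:
45^1 ≡ 45 (mod 121)
45^2 ≡ 89 (mod 121)
45^5 ≡ 100 (mod 121)
45^10 ≡ 78 (mod 121)
45^11 ≡ 1 (mod 121) ✓
So ord_121(45) = 11, hence |⟨45⟩| = 11.
The index is φ(121) / ord(45) = 110 / 11 = 10.

10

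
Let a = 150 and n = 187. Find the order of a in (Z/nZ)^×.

80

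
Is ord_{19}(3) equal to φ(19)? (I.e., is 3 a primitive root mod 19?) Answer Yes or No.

φ(19) = 19 − 1 = 18 = 2 · 3^2.
It suffices to check that the order of 3 is not a proper divisor of 18: compute 3^(18/q) for q ∈ {2, 3}.
3^9 ≡ 18 (mod 19)  [q = 2: ≢ 1 ✓]
3^6 ≡ 7 (mod 19)  [q = 3: ≢ 1 ✓]
None equal 1, so ord_19(3) = 18: 3 is a primitive root.

Yes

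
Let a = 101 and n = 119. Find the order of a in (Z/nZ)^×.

6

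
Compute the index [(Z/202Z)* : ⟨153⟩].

4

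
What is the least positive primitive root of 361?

2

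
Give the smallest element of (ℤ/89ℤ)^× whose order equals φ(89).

3

φ(89) = 89 − 1 = 88 = 2^3 · 11.
Test candidates g = 2, 3, … against the prime factors q ∈ {2, 11} of φ(89): g is a generator iff g^(88/q) ≢ 1 for every such q.
g = 2: 2^44 ≡ 1 — hits 1, so not a primitive root.
g = 3: 3^44 ≡ 88; 3^8 ≡ 64 — none is 1, so 3 is a primitive root.
So 3 is the smallest generator of (Z/89Z)^×.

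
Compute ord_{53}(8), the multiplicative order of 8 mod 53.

52

Since 8 ∈ (Z/53Z)^×, its order divides φ(53) = 53 − 1 = 52 = 2^2 · 13.
Divisors of 52: 1, 2, 4, 13, 26, 52.
Check 8^d mod 53 for each divisor in increasing order:
8^1 ≡ 8 (mod 53)
8^2 ≡ 11 (mod 53)
8^4 ≡ 15 (mod 53)
8^13 ≡ 23 (mod 53)
8^26 ≡ 52 (mod 53)
8^52 ≡ 1 (mod 53) ✓
Hence ord(8) = 52.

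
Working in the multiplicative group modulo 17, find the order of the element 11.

16

The order of 11 must divide φ(17) = 17 − 1 = 16 = 2^4.
Divisors of 16: 1, 2, 4, 8, 16.
Evaluate successive powers at the divisors of 16:
11^1 ≡ 11 (mod 17)
11^2 ≡ 2 (mod 17)
11^4 ≡ 4 (mod 17)
11^8 ≡ 16 (mod 17)
11^16 ≡ 1 (mod 17) ✓
Hence ord(11) = 16.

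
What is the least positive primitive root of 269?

2

φ(269) = 269 − 1 = 268 = 2^2 · 67.
g is a primitive root iff g^(268/q) ≢ 1 (mod 269) for each prime q ∈ {2, 67}.
g = 2: 2^134 ≡ 268; 2^4 ≡ 16 — none is 1, so 2 is a primitive root.
The smallest primitive root modulo 269 is 2.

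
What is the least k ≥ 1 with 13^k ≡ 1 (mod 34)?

4

By Lagrange's theorem, ord_34(13) divides φ(34) = φ(2)·φ(17) = 1·16 = 16 = 2^4.
Divisors of 16: 1, 2, 4, 8, 16.
Evaluate successive powers at the divisors of 16:
13^1 ≡ 13 (mod 34)
13^2 ≡ 33 (mod 34)
13^4 ≡ 1 (mod 34) ✓
Therefore the multiplicative order of 13 modulo 34 is 4.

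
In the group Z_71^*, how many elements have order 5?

4

φ(71) = 71 − 1 = 70 = 2 · 5 · 7.
In a cyclic group of order 70, there are φ(d) elements of order d for each divisor d of 70, and zero for non-divisors.
5 | 70, and φ(5) = 5 − 1 = 4.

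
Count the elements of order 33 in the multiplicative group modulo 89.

0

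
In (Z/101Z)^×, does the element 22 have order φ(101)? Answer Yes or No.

No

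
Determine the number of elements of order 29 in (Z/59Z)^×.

φ(59) = 59 − 1 = 58 = 2 · 29.
Since (Z/59Z)^× is cyclic of order 58, the number of elements of order d is φ(d) when d | 58 and 0 otherwise.
29 | 58, and φ(29) = 29 − 1 = 28.

28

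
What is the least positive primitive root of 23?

5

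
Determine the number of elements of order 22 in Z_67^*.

10

φ(67) = 67 − 1 = 66 = 2 · 3 · 11.
In a cyclic group of order 66, there are φ(d) elements of order d for each divisor d of 66, and zero for non-divisors.
22 = 2 · 11 divides 66, and φ(22) = 10.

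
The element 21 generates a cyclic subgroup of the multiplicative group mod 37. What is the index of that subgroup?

ord(21) | φ(37) = 37 − 1 = 36 = 2^2 · 3^2.
Divisors of 36: 1, 2, 3, 4, 6, 9, 12, 18, 36.
Evaluate successive powers at the divisors of 36:
21^1 ≡ 21 (mod 37)
21^2 ≡ 34 (mod 37)
21^3 ≡ 11 (mod 37)
21^4 ≡ 9 (mod 37)
21^6 ≡ 10 (mod 37)
21^9 ≡ 36 (mod 37)
21^12 ≡ 26 (mod 37)
21^18 ≡ 1 (mod 37) ✓
The order of 21 is 18, so the subgroup it generates has 18 elements.
The index is φ(37) / ord(21) = 36 / 18 = 2.

2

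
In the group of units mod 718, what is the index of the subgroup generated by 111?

ord(111) | φ(718) = φ(2)·φ(359) = 1·358 = 358 = 2 · 179.
Divisors of 358: 1, 2, 179, 358.
Test each divisor d:
111^1 ≡ 111 (mod 718)
111^2 ≡ 115 (mod 718)
111^179 ≡ 1 (mod 718) ✓
The order of 111 is 179, so the subgroup it generates has 179 elements.
[(Z/718Z)^× : ⟨111⟩] = 358/179 = 2.

2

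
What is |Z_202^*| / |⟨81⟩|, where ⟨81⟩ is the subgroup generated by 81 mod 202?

4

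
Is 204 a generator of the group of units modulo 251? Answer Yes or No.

φ(251) = 251 − 1 = 250 = 2 · 5^3.
An element g generates (Z/251Z)^× iff g^(250/q) ≢ 1 (mod 251) for each prime q ∈ {2, 5}.
204^125 ≡ 1 (mod 251)  [q = 2: ≡ 1 ✗]
204^50 ≡ 1 (mod 251)  [q = 5: ≡ 1 ✗]
Since 204^125 ≡ 1, the order of 204 divides 125 < 250, so 204 is not a primitive root.

No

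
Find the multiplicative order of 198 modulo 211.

70

ord(198) | φ(211) = 211 − 1 = 210 = 2 · 3 · 5 · 7.
Divisors of 210: 1, 2, 3, 5, 6, 7, 10, 14, 15, 21, 30, 35, 42, 70, 105, 210.
Test each divisor d:
198^1 ≡ 198 (mod 211)
198^2 ≡ 169 (mod 211)
198^3 ≡ 124 (mod 211)
198^5 ≡ 67 (mod 211)
198^6 ≡ 184 (mod 211)
198^7 ≡ 140 (mod 211)
198^10 ≡ 58 (mod 211)
198^14 ≡ 188 (mod 211)
198^15 ≡ 88 (mod 211)
198^21 ≡ 156 (mod 211)
198^30 ≡ 148 (mod 211)
198^35 ≡ 210 (mod 211)
198^42 ≡ 71 (mod 211)
198^70 ≡ 1 (mod 211) ✓
Hence ord(198) = 70.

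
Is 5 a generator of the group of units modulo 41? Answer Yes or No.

No

φ(41) = 41 − 1 = 40 = 2^3 · 5.
It suffices to check that the order of 5 is not a proper divisor of 40: compute 5^(40/q) for q ∈ {2, 5}.
5^20 ≡ 1 (mod 41)  [q = 2: ≡ 1 ✗]
5^8 ≡ 18 (mod 41)  [q = 5: ≢ 1 ✓]
The check at q = 2 fails, so 5 generates a proper subgroup.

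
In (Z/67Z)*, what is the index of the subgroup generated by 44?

By Lagrange's theorem, ord_67(44) divides φ(67) = 67 − 1 = 66 = 2 · 3 · 11.
Divisors of 66: 1, 2, 3, 6, 11, 22, 33, 66.
Test each divisor d:
44^1 ≡ 44 (mod 67)
44^2 ≡ 60 (mod 67)
44^3 ≡ 27 (mod 67)
44^6 ≡ 59 (mod 67)
44^11 ≡ 38 (mod 67)
44^22 ≡ 37 (mod 67)
44^33 ≡ 66 (mod 67)
44^66 ≡ 1 (mod 67) ✓
So ord_67(44) = 66, hence |⟨44⟩| = 66.
[(Z/67Z)^× : ⟨44⟩] = 66/66 = 1.

1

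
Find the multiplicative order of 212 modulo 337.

112

Since 212 ∈ (Z/337Z)^×, its order divides φ(337) = 337 − 1 = 336 = 2^4 · 3 · 7.
Divisors of 336: 1, 2, 3, 4, 6, 7, 8, 12, 14, 16, 21, 24, 28, 42, 48, 56, 84, 112, 168, 336.
Test each divisor d:
212^1 ≡ 212 (mod 337)
212^2 ≡ 123 (mod 337)
212^3 ≡ 127 (mod 337)
212^4 ≡ 301 (mod 337)
212^6 ≡ 290 (mod 337)
212^7 ≡ 146 (mod 337)
212^8 ≡ 285 (mod 337)
212^12 ≡ 187 (mod 337)
212^14 ≡ 85 (mod 337)
212^16 ≡ 8 (mod 337)
212^21 ≡ 278 (mod 337)
212^24 ≡ 258 (mod 337)
212^28 ≡ 148 (mod 337)
212^42 ≡ 111 (mod 337)
212^48 ≡ 175 (mod 337)
212^56 ≡ 336 (mod 337)
212^84 ≡ 189 (mod 337)
212^112 ≡ 1 (mod 337) ✓
Hence ord(212) = 112.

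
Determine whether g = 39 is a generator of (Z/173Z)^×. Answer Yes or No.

Yes

φ(173) = 173 − 1 = 172 = 2^2 · 43.
An element g generates (Z/173Z)^× iff g^(172/q) ≢ 1 (mod 173) for each prime q ∈ {2, 43}.
39^86 ≡ 172 (mod 173)  [q = 2: ≢ 1 ✓]
39^4 ≡ 85 (mod 173)  [q = 43: ≢ 1 ✓]
Every test exponent gives a nontrivial residue, hence 39 generates the full group.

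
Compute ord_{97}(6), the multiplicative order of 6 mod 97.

The order of 6 must divide φ(97) = 97 − 1 = 96 = 2^5 · 3.
Divisors of 96: 1, 2, 3, 4, 6, 8, 12, 16, 24, 32, 48, 96.
Compute 6^d (mod 97) for the divisors d until we hit 1:
6^1 ≡ 6 (mod 97)
6^2 ≡ 36 (mod 97)
6^3 ≡ 22 (mod 97)
6^4 ≡ 35 (mod 97)
6^6 ≡ 96 (mod 97)
6^8 ≡ 61 (mod 97)
6^12 ≡ 1 (mod 97) ✓
So ord_97(6) = 12.

12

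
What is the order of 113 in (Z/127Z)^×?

63

The order of 113 must divide φ(127) = 127 − 1 = 126 = 2 · 3^2 · 7.
Divisors of 126: 1, 2, 3, 6, 7, 9, 14, 18, 21, 42, 63, 126.
Evaluate successive powers at the divisors of 126:
113^1 ≡ 113
113^2 ≡ 69
113^3 ≡ 50
113^6 ≡ 87
113^7 ≡ 52
113^9 ≡ 32
113^14 ≡ 37
113^18 ≡ 8
113^21 ≡ 19
113^42 ≡ 107
113^63 ≡ 1
Therefore the multiplicative order of 113 modulo 127 is 63.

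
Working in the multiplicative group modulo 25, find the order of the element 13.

By Lagrange's theorem, ord_25(13) divides φ(25) = φ(5^2) = 5·(5−1) = 20 = 2^2 · 5.
Divisors of 20: 1, 2, 4, 5, 10, 20.
Compute 13^d (mod 25) for the divisors d until we hit 1:
13^1 ≡ 13
13^2 ≡ 19
13^4 ≡ 11
13^5 ≡ 18
13^10 ≡ 24
13^20 ≡ 1
Therefore the multiplicative order of 13 modulo 25 is 20.

20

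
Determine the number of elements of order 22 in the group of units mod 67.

φ(67) = 67 − 1 = 66 = 2 · 3 · 11.
Since (Z/67Z)^× is cyclic of order 66, the number of elements of order d is φ(d) when d | 66 and 0 otherwise.
22 = 2 · 11 divides 66, and φ(22) = 10.

10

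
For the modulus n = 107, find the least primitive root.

2

φ(107) = 107 − 1 = 106 = 2 · 53.
Test candidates g = 2, 3, … against the prime factors q ∈ {2, 53} of φ(107): g is a generator iff g^(106/q) ≢ 1 for every such q.
g = 2: 2^53 ≡ 106; 2^2 ≡ 4 — none is 1, so 2 is a primitive root.
The smallest primitive root modulo 107 is 2.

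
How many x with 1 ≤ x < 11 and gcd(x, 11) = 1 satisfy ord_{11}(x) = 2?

1

φ(11) = 11 − 1 = 10 = 2 · 5.
(Z/11Z)^× is cyclic (|G| = 10); a cyclic group of order m has exactly φ(d) elements of each order d | m, and none otherwise.
2 | 10, and φ(2) = 2 − 1 = 1.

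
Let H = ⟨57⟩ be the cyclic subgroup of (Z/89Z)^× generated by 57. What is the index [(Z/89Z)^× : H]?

4

ord(57) | φ(89) = 89 − 1 = 88 = 2^3 · 11.
Divisors of 88: 1, 2, 4, 8, 11, 22, 44, 88.
Compute 57^d (mod 89) for the divisors d until we hit 1:
57^1 ≡ 57 (mod 89)
57^2 ≡ 45 (mod 89)
57^4 ≡ 67 (mod 89)
57^8 ≡ 39 (mod 89)
57^11 ≡ 88 (mod 89)
57^22 ≡ 1 (mod 89) ✓
So ord_89(57) = 22, hence |⟨57⟩| = 22.
[(Z/89Z)^× : ⟨57⟩] = 88/22 = 4.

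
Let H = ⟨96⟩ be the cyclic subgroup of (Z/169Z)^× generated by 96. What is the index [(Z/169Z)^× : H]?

3

The order of 96 must divide φ(169) = φ(13^2) = 13·(13−1) = 156 = 2^2 · 3 · 13.
Divisors of 156: 1, 2, 3, 4, 6, 12, 13, 26, 39, 52, 78, 156.
Test each divisor d:
96^1 ≡ 96 (mod 169)
96^2 ≡ 90 (mod 169)
96^3 ≡ 21 (mod 169)
96^4 ≡ 157 (mod 169)
96^6 ≡ 103 (mod 169)
96^12 ≡ 131 (mod 169)
96^13 ≡ 70 (mod 169)
96^26 ≡ 168 (mod 169)
96^39 ≡ 99 (mod 169)
96^52 ≡ 1 (mod 169) ✓
So ord_169(96) = 52, hence |⟨96⟩| = 52.
The index is φ(169) / ord(96) = 156 / 52 = 3.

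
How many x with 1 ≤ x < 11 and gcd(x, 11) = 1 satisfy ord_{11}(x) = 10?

4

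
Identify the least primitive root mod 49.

3

φ(49) = φ(7^2) = 7·(7−1) = 42 = 2 · 3 · 7.
g is a primitive root iff g^(42/q) ≢ 1 (mod 49) for each prime q ∈ {2, 3, 7}.
g = 2: 2^21 ≡ 1 — hits 1, so not a primitive root.
g = 3: 3^21 ≡ 48; 3^14 ≡ 30; 3^6 ≡ 43 — none is 1, so 3 is a primitive root.
The smallest primitive root modulo 49 is 3.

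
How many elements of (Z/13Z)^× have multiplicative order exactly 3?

2

φ(13) = 13 − 1 = 12 = 2^2 · 3.
(Z/13Z)^× is cyclic (|G| = 12); a cyclic group of order m has exactly φ(d) elements of each order d | m, and none otherwise.
3 | 12, and φ(3) = 3 − 1 = 2.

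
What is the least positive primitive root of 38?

3

φ(38) = φ(2)·φ(19) = 1·18 = 18 = 2 · 3^2.
g is a primitive root iff g^(18/q) ≢ 1 (mod 38) for each prime q ∈ {2, 3}.
g = 2: gcd(2, 38) = 2 > 1, not a unit — skip.
g = 3: 3^9 ≡ 37; 3^6 ≡ 7 — none is 1, so 3 is a primitive root.
So 3 is the smallest generator of (Z/38Z)^×.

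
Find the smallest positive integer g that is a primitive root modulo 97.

φ(97) = 97 − 1 = 96 = 2^5 · 3.
Test candidates g = 2, 3, … against the prime factors q ∈ {2, 3} of φ(97): g is a generator iff g^(96/q) ≢ 1 for every such q.
g = 2: 2^48 ≡ 1 — hits 1, so not a primitive root.
g = 3: 3^48 ≡ 1 — hits 1, so not a primitive root.
g = 4: 4^48 ≡ 1 — hits 1, so not a primitive root.
g = 5: 5^48 ≡ 96; 5^32 ≡ 35 — none is 1, so 5 is a primitive root.
So 5 is the smallest generator of (Z/97Z)^×.

5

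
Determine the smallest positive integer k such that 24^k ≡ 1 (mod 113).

112

By Lagrange's theorem, ord_113(24) divides φ(113) = 113 − 1 = 112 = 2^4 · 7.
Divisors of 112: 1, 2, 4, 7, 8, 14, 16, 28, 56, 112.
Check 24^d mod 113 for each divisor in increasing order:
24^1 ≡ 24 (mod 113)
24^2 ≡ 11 (mod 113)
24^4 ≡ 8 (mod 113)
24^7 ≡ 78 (mod 113)
24^8 ≡ 64 (mod 113)
24^14 ≡ 95 (mod 113)
24^16 ≡ 28 (mod 113)
24^28 ≡ 98 (mod 113)
24^56 ≡ 112 (mod 113)
24^112 ≡ 1 (mod 113) ✓
Hence ord(24) = 112.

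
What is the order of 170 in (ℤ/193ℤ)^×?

32

Since 170 ∈ (Z/193Z)^×, its order divides φ(193) = 193 − 1 = 192 = 2^6 · 3.
Divisors of 192: 1, 2, 3, 4, 6, 8, 12, 16, 24, 32, 48, 64, 96, 192.
Evaluate successive powers at the divisors of 192:
170^1 ≡ 170
170^2 ≡ 143
170^3 ≡ 185
170^4 ≡ 184
170^6 ≡ 64
170^8 ≡ 81
170^12 ≡ 43
170^16 ≡ 192
170^24 ≡ 112
170^32 ≡ 1
Therefore the multiplicative order of 170 modulo 193 is 32.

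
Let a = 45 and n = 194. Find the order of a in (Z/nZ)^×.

The order of 45 must divide φ(194) = φ(2)·φ(97) = 1·96 = 96 = 2^5 · 3.
Divisors of 96: 1, 2, 3, 4, 6, 8, 12, 16, 24, 32, 48, 96.
Check 45^d mod 194 for each divisor in increasing order:
45^1 ≡ 45 (mod 194)
45^2 ≡ 85 (mod 194)
45^3 ≡ 139 (mod 194)
45^4 ≡ 47 (mod 194)
45^6 ≡ 115 (mod 194)
45^8 ≡ 75 (mod 194)
45^12 ≡ 33 (mod 194)
45^16 ≡ 193 (mod 194)
45^24 ≡ 119 (mod 194)
45^32 ≡ 1 (mod 194) ✓
Hence ord(45) = 32.

32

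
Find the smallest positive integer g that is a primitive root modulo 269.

φ(269) = 269 − 1 = 268 = 2^2 · 67.
g is a primitive root iff g^(268/q) ≢ 1 (mod 269) for each prime q ∈ {2, 67}.
g = 2: 2^134 ≡ 268; 2^4 ≡ 16 — none is 1, so 2 is a primitive root.
Hence the least primitive root of 269 is 2.

2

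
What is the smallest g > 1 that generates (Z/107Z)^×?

2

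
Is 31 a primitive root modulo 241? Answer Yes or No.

φ(241) = 241 − 1 = 240 = 2^4 · 3 · 5.
Test 31^(240/q) mod 241 for each prime factor q of 240:
31^120 ≡ 240 (mod 241)  [q = 2: ≢ 1 ✓]
31^80 ≡ 15 (mod 241)  [q = 3: ≢ 1 ✓]
31^48 ≡ 91 (mod 241)  [q = 5: ≢ 1 ✓]
All checks pass, so 31 has order 240 and is a primitive root modulo 241.

Yes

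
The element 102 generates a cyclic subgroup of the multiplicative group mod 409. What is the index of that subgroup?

8

Since 102 ∈ (Z/409Z)^×, its order divides φ(409) = 409 − 1 = 408 = 2^3 · 3 · 17.
Divisors of 408: 1, 2, 3, 4, 6, 8, 12, 17, 24, 34, 51, 68, 102, 136, 204, 408.
Evaluate successive powers at the divisors of 408:
102^1 ≡ 102
102^2 ≡ 179
102^3 ≡ 262
102^4 ≡ 139
102^6 ≡ 341
102^8 ≡ 98
102^12 ≡ 125
102^17 ≡ 53
102^24 ≡ 83
102^34 ≡ 355
102^51 ≡ 1
So ord_409(102) = 51, hence |⟨102⟩| = 51.
[(Z/409Z)^× : ⟨102⟩] = 408/51 = 8.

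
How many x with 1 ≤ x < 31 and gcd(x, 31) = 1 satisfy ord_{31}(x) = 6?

2

φ(31) = 31 − 1 = 30 = 2 · 3 · 5.
(Z/31Z)^× is cyclic (|G| = 30); a cyclic group of order m has exactly φ(d) elements of each order d | m, and none otherwise.
6 = 2 · 3 divides 30, and φ(6) = 2.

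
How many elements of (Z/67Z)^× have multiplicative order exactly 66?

φ(67) = 67 − 1 = 66 = 2 · 3 · 11.
(Z/67Z)^× is cyclic (|G| = 66); a cyclic group of order m has exactly φ(d) elements of each order d | m, and none otherwise.
66 = 2 · 3 · 11 divides 66, and φ(66) = 20.

20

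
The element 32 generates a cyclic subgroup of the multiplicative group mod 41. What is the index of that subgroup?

10

Since 32 ∈ (Z/41Z)^×, its order divides φ(41) = 41 − 1 = 40 = 2^3 · 5.
Divisors of 40: 1, 2, 4, 5, 8, 10, 20, 40.
Evaluate successive powers at the divisors of 40:
32^1 ≡ 32 (mod 41)
32^2 ≡ 40 (mod 41)
32^4 ≡ 1 (mod 41) ✓
Thus |⟨32⟩| = ord(32) = 4.
The index is φ(41) / ord(32) = 40 / 4 = 10.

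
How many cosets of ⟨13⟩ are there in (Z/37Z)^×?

1

ord(13) | φ(37) = 37 − 1 = 36 = 2^2 · 3^2.
Divisors of 36: 1, 2, 3, 4, 6, 9, 12, 18, 36.
Test each divisor d:
13^1 ≡ 13
13^2 ≡ 21
13^3 ≡ 14
13^4 ≡ 34
13^6 ≡ 11
13^9 ≡ 6
13^12 ≡ 10
13^18 ≡ 36
13^36 ≡ 1
So ord_37(13) = 36, hence |⟨13⟩| = 36.
[(Z/37Z)^× : ⟨13⟩] = 36/36 = 1.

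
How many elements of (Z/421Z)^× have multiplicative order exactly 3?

φ(421) = 421 − 1 = 420 = 2^2 · 3 · 5 · 7.
(Z/421Z)^× is cyclic (|G| = 420); a cyclic group of order m has exactly φ(d) elements of each order d | m, and none otherwise.
3 | 420, and φ(3) = 3 − 1 = 2.

2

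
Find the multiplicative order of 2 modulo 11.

By Lagrange's theorem, ord_11(2) divides φ(11) = 11 − 1 = 10 = 2 · 5.
Divisors of 10: 1, 2, 5, 10.
Compute 2^d (mod 11) for the divisors d until we hit 1:
2^1 ≡ 2 (mod 11)
2^2 ≡ 4 (mod 11)
2^5 ≡ 10 (mod 11)
2^10 ≡ 1 (mod 11) ✓
Therefore the multiplicative order of 2 modulo 11 is 10.

10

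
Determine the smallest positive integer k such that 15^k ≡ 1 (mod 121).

55

By Lagrange's theorem, ord_121(15) divides φ(121) = φ(11^2) = 11·(11−1) = 110 = 2 · 5 · 11.
Divisors of 110: 1, 2, 5, 10, 11, 22, 55, 110.
Compute 15^d (mod 121) for the divisors d until we hit 1:
15^1 ≡ 15 (mod 121)
15^2 ≡ 104 (mod 121)
15^5 ≡ 100 (mod 121)
15^10 ≡ 78 (mod 121)
15^11 ≡ 81 (mod 121)
15^22 ≡ 27 (mod 121)
15^55 ≡ 1 (mod 121) ✓
Therefore the multiplicative order of 15 modulo 121 is 55.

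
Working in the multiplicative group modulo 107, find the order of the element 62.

The order of 62 must divide φ(107) = 107 − 1 = 106 = 2 · 53.
Divisors of 106: 1, 2, 53, 106.
Test each divisor d:
62^1 ≡ 62 (mod 107)
62^2 ≡ 99 (mod 107)
62^53 ≡ 1 (mod 107) ✓
So ord_107(62) = 53.

53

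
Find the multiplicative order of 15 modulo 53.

13

ord(15) | φ(53) = 53 − 1 = 52 = 2^2 · 13.
Divisors of 52: 1, 2, 4, 13, 26, 52.
Compute 15^d (mod 53) for the divisors d until we hit 1:
15^1 ≡ 15 (mod 53)
15^2 ≡ 13 (mod 53)
15^4 ≡ 10 (mod 53)
15^13 ≡ 1 (mod 53) ✓
The smallest such exponent is 13, so the order of 15 is 13.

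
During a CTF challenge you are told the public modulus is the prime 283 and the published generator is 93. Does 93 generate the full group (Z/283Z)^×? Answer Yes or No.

φ(283) = 283 − 1 = 282 = 2 · 3 · 47.
An element g generates (Z/283Z)^× iff g^(282/q) ≢ 1 (mod 283) for each prime q ∈ {2, 3, 47}.
93^141 ≡ 1 (mod 283)  [q = 2: ≡ 1 ✗]
93^94 ≡ 44 (mod 283)  [q = 3: ≢ 1 ✓]
93^6 ≡ 230 (mod 283)  [q = 47: ≢ 1 ✓]
The check at q = 2 fails, so 93 generates a proper subgroup.

No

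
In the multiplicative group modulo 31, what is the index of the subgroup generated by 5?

10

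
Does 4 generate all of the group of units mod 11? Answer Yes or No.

No

φ(11) = 11 − 1 = 10 = 2 · 5.
4 is a primitive root mod 11 iff 4^(φ(11)/q) ≢ 1 for every prime q | φ(11), i.e. q ∈ {2, 5}.
4^5 ≡ 1 (mod 11)  [q = 2: ≡ 1 ✗]
4^2 ≡ 5 (mod 11)  [q = 5: ≢ 1 ✓]
Since 4^5 ≡ 1, the order of 4 divides 5 < 10, so 4 is not a primitive root.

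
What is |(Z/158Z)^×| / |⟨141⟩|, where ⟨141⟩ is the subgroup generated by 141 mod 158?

ord(141) | φ(158) = φ(2)·φ(79) = 1·78 = 78 = 2 · 3 · 13.
Divisors of 78: 1, 2, 3, 6, 13, 26, 39, 78.
Compute 141^d (mod 158) for the divisors d until we hit 1:
141^1 ≡ 141
141^2 ≡ 131
141^3 ≡ 143
141^6 ≡ 67
141^13 ≡ 1
The order of 141 is 13, so the subgroup it generates has 13 elements.
[(Z/158Z)^× : ⟨141⟩] = 78/13 = 6.

6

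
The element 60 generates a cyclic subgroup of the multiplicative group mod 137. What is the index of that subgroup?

Since 60 ∈ (Z/137Z)^×, its order divides φ(137) = 137 − 1 = 136 = 2^3 · 17.
Divisors of 136: 1, 2, 4, 8, 17, 34, 68, 136.
Check 60^d mod 137 for each divisor in increasing order:
60^1 ≡ 60
60^2 ≡ 38
60^4 ≡ 74
60^8 ≡ 133
60^17 ≡ 1
So ord_137(60) = 17, hence |⟨60⟩| = 17.
Index = |(Z/137Z)^×| / |⟨60⟩| = 136 / 17 = 8.

8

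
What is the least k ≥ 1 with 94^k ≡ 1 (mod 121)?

10

The order of 94 must divide φ(121) = φ(11^2) = 11·(11−1) = 110 = 2 · 5 · 11.
Divisors of 110: 1, 2, 5, 10, 11, 22, 55, 110.
Check 94^d mod 121 for each divisor in increasing order:
94^1 ≡ 94
94^2 ≡ 3
94^5 ≡ 120
94^10 ≡ 1
Therefore the multiplicative order of 94 modulo 121 is 10.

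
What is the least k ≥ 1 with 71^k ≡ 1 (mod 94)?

23

By Lagrange's theorem, ord_94(71) divides φ(94) = φ(2)·φ(47) = 1·46 = 46 = 2 · 23.
Divisors of 46: 1, 2, 23, 46.
Evaluate successive powers at the divisors of 46:
71^1 ≡ 71
71^2 ≡ 59
71^23 ≡ 1
So ord_94(71) = 23.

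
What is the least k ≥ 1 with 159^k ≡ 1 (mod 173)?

86

By Lagrange's theorem, ord_173(159) divides φ(173) = 173 − 1 = 172 = 2^2 · 43.
Divisors of 172: 1, 2, 4, 43, 86, 172.
Compute 159^d (mod 173) for the divisors d until we hit 1:
159^1 ≡ 159 (mod 173)
159^2 ≡ 23 (mod 173)
159^4 ≡ 10 (mod 173)
159^43 ≡ 172 (mod 173)
159^86 ≡ 1 (mod 173) ✓
So ord_173(159) = 86.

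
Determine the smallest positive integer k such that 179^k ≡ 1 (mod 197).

196

By Lagrange's theorem, ord_197(179) divides φ(197) = 197 − 1 = 196 = 2^2 · 7^2.
Divisors of 196: 1, 2, 4, 7, 14, 28, 49, 98, 196.
Compute 179^d (mod 197) for the divisors d until we hit 1:
179^1 ≡ 179
179^2 ≡ 127
179^4 ≡ 172
179^7 ≡ 20
179^14 ≡ 6
179^28 ≡ 36
179^49 ≡ 183
179^98 ≡ 196
179^196 ≡ 1
The smallest such exponent is 196, so the order of 179 is 196.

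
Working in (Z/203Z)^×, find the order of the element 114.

84

By Lagrange's theorem, ord_203(114) divides φ(203) = φ(7·29) = (7−1)·(29−1) = 6·28 = 168 = 2^3 · 3 · 7.
Divisors of 168: 1, 2, 3, 4, 6, 7, 8, 12, 14, 21, 24, 28, 42, 56, 84, 168.
Test each divisor d:
114^1 ≡ 114
114^2 ≡ 4
114^3 ≡ 50
114^4 ≡ 16
114^6 ≡ 64
114^7 ≡ 191
114^8 ≡ 53
114^12 ≡ 36
114^14 ≡ 144
114^21 ≡ 99
114^24 ≡ 78
114^28 ≡ 30
114^42 ≡ 57
114^56 ≡ 88
114^84 ≡ 1
The smallest such exponent is 84, so the order of 114 is 84.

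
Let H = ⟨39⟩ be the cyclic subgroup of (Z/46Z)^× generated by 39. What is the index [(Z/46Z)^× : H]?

By Lagrange's theorem, ord_46(39) divides φ(46) = φ(2)·φ(23) = 1·22 = 22 = 2 · 11.
Divisors of 22: 1, 2, 11, 22.
Compute 39^d (mod 46) for the divisors d until we hit 1:
39^1 ≡ 39 (mod 46)
39^2 ≡ 3 (mod 46)
39^11 ≡ 1 (mod 46) ✓
Thus |⟨39⟩| = ord(39) = 11.
Index = |(Z/46Z)^×| / |⟨39⟩| = 22 / 11 = 2.

2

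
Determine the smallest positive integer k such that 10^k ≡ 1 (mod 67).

The order of 10 must divide φ(67) = 67 − 1 = 66 = 2 · 3 · 11.
Divisors of 66: 1, 2, 3, 6, 11, 22, 33, 66.
Evaluate successive powers at the divisors of 66:
10^1 ≡ 10 (mod 67)
10^2 ≡ 33 (mod 67)
10^3 ≡ 62 (mod 67)
10^6 ≡ 25 (mod 67)
10^11 ≡ 29 (mod 67)
10^22 ≡ 37 (mod 67)
10^33 ≡ 1 (mod 67) ✓
The smallest such exponent is 33, so the order of 10 is 33.

33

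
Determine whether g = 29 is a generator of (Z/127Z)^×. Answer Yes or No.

φ(127) = 127 − 1 = 126 = 2 · 3^2 · 7.
29 is a primitive root mod 127 iff 29^(φ(127)/q) ≢ 1 for every prime q | φ(127), i.e. q ∈ {2, 3, 7}.
29^63 ≡ 126 (mod 127)  [q = 2: ≢ 1 ✓]
29^42 ≡ 19 (mod 127)  [q = 3: ≢ 1 ✓]
29^18 ≡ 4 (mod 127)  [q = 7: ≢ 1 ✓]
Every test exponent gives a nontrivial residue, hence 29 generates the full group.

Yes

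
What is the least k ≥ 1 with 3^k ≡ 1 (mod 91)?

6

By Lagrange's theorem, ord_91(3) divides φ(91) = φ(7·13) = (7−1)·(13−1) = 6·12 = 72 = 2^3 · 3^2.
Divisors of 72: 1, 2, 3, 4, 6, 8, 9, 12, 18, 24, 36, 72.
Check 3^d mod 91 for each divisor in increasing order:
3^1 ≡ 3
3^2 ≡ 9
3^3 ≡ 27
3^4 ≡ 81
3^6 ≡ 1
The smallest such exponent is 6, so the order of 3 is 6.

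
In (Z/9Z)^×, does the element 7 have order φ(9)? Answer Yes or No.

No

φ(9) = φ(3^2) = 3·(3−1) = 6 = 2 · 3.
Test 7^(6/q) mod 9 for each prime factor q of 6:
7^3 ≡ 1 (mod 9)  [q = 2: ≡ 1 ✗]
7^2 ≡ 4 (mod 9)  [q = 3: ≢ 1 ✓]
The check at q = 2 fails, so 7 generates a proper subgroup.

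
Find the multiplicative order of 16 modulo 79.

39

By Lagrange's theorem, ord_79(16) divides φ(79) = 79 − 1 = 78 = 2 · 3 · 13.
Divisors of 78: 1, 2, 3, 6, 13, 26, 39, 78.
Check 16^d mod 79 for each divisor in increasing order:
16^1 ≡ 16
16^2 ≡ 19
16^3 ≡ 67
16^6 ≡ 65
16^13 ≡ 55
16^26 ≡ 23
16^39 ≡ 1
So ord_79(16) = 39.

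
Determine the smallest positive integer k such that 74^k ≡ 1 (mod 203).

21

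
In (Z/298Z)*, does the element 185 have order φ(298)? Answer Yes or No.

φ(298) = φ(2)·φ(149) = 1·148 = 148 = 2^2 · 37.
An element g generates (Z/298Z)^× iff g^(148/q) ≢ 1 (mod 298) for each prime q ∈ {2, 37}.
185^74 ≡ 1 (mod 298)  [q = 2: ≡ 1 ✗]
185^4 ≡ 237 (mod 298)  [q = 37: ≢ 1 ✓]
Since 185^74 ≡ 1, the order of 185 divides 74 < 148, so 185 is not a primitive root.

No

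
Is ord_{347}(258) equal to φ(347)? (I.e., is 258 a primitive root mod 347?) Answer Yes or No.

Yes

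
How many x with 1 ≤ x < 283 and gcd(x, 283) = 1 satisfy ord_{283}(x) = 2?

1

φ(283) = 283 − 1 = 282 = 2 · 3 · 47.
In a cyclic group of order 282, there are φ(d) elements of order d for each divisor d of 282, and zero for non-divisors.
2 | 282, and φ(2) = 2 − 1 = 1.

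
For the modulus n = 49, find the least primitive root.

φ(49) = φ(7^2) = 7·(7−1) = 42 = 2 · 3 · 7.
Test candidates g = 2, 3, … against the prime factors q ∈ {2, 3, 7} of φ(49): g is a generator iff g^(42/q) ≢ 1 for every such q.
g = 2: 2^21 ≡ 1 — hits 1, so not a primitive root.
g = 3: 3^21 ≡ 48; 3^14 ≡ 30; 3^6 ≡ 43 — none is 1, so 3 is a primitive root.
So 3 is the smallest generator of (Z/49Z)^×.

3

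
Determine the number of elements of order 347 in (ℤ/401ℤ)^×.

φ(401) = 401 − 1 = 400 = 2^4 · 5^2.
(Z/401Z)^× is cyclic (|G| = 400); a cyclic group of order m has exactly φ(d) elements of each order d | m, and none otherwise.
347 does not divide 400, so no element of (Z/401Z)^× has order 347.

0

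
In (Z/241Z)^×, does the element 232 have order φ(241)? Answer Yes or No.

φ(241) = 241 − 1 = 240 = 2^4 · 3 · 5.
It suffices to check that the order of 232 is not a proper divisor of 240: compute 232^(240/q) for q ∈ {2, 3, 5}.
232^120 ≡ 1 (mod 241)  [q = 2: ≡ 1 ✗]
232^80 ≡ 15 (mod 241)  [q = 3: ≢ 1 ✓]
232^48 ≡ 98 (mod 241)  [q = 5: ≢ 1 ✓]
Since 232^120 ≡ 1, the order of 232 divides 120 < 240, so 232 is not a primitive root.

No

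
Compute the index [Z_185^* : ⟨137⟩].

Since 137 ∈ (Z/185Z)^×, its order divides φ(185) = φ(5·37) = (5−1)·(37−1) = 4·36 = 144 = 2^4 · 3^2.
Divisors of 144: 1, 2, 3, 4, 6, 8, 9, 12, 16, 18, 24, 36, 48, 72, 144.
Check 137^d mod 185 for each divisor in increasing order:
137^1 ≡ 137 (mod 185)
137^2 ≡ 84 (mod 185)
137^3 ≡ 38 (mod 185)
137^4 ≡ 26 (mod 185)
137^6 ≡ 149 (mod 185)
137^8 ≡ 121 (mod 185)
137^9 ≡ 112 (mod 185)
137^12 ≡ 1 (mod 185) ✓
Thus |⟨137⟩| = ord(137) = 12.
[(Z/185Z)^× : ⟨137⟩] = 144/12 = 12.

12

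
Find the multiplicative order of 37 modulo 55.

20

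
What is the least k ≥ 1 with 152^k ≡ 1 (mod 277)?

92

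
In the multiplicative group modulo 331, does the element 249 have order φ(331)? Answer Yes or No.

Yes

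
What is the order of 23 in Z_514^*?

Since 23 ∈ (Z/514Z)^×, its order divides φ(514) = φ(2)·φ(257) = 1·256 = 256 = 2^8.
Divisors of 256: 1, 2, 4, 8, 16, 32, 64, 128, 256.
Compute 23^d (mod 514) for the divisors d until we hit 1:
23^1 ≡ 23
23^2 ≡ 15
23^4 ≡ 225
23^8 ≡ 253
23^16 ≡ 273
23^32 ≡ 513
23^64 ≡ 1
So ord_514(23) = 64.

64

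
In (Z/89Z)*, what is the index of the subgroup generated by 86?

1

Since 86 ∈ (Z/89Z)^×, its order divides φ(89) = 89 − 1 = 88 = 2^3 · 11.
Divisors of 88: 1, 2, 4, 8, 11, 22, 44, 88.
Compute 86^d (mod 89) for the divisors d until we hit 1:
86^1 ≡ 86
86^2 ≡ 9
86^4 ≡ 81
86^8 ≡ 64
86^11 ≡ 52
86^22 ≡ 34
86^44 ≡ 88
86^88 ≡ 1
The order of 86 is 88, so the subgroup it generates has 88 elements.
The index is φ(89) / ord(86) = 88 / 88 = 1.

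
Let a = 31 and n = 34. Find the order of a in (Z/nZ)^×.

16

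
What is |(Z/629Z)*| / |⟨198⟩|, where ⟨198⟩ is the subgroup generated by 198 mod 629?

By Lagrange's theorem, ord_629(198) divides φ(629) = φ(17·37) = (17−1)·(37−1) = 16·36 = 576 = 2^6 · 3^2.
Divisors of 576: 1, 2, 3, 4, 6, 8, 9, 12, 16, 18, 24, 32, 36, 48, 64, 72, 96, 144, 192, 288, 576.
Evaluate successive powers at the divisors of 576:
198^1 ≡ 198
198^2 ≡ 206
198^3 ≡ 532
198^4 ≡ 293
198^6 ≡ 603
198^8 ≡ 305
198^9 ≡ 6
198^12 ≡ 47
198^16 ≡ 562
198^18 ≡ 36
198^24 ≡ 322
198^32 ≡ 86
198^36 ≡ 38
198^48 ≡ 528
198^64 ≡ 477
198^72 ≡ 186
198^96 ≡ 137
198^144 ≡ 1
So ord_629(198) = 144, hence |⟨198⟩| = 144.
Index = |(Z/629Z)^×| / |⟨198⟩| = 576 / 144 = 4.

4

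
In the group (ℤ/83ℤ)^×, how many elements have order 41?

φ(83) = 83 − 1 = 82 = 2 · 41.
(Z/83Z)^× is cyclic (|G| = 82); a cyclic group of order m has exactly φ(d) elements of each order d | m, and none otherwise.
41 | 82, and φ(41) = 41 − 1 = 40.

40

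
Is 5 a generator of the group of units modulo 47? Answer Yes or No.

φ(47) = 47 − 1 = 46 = 2 · 23.
5 is a primitive root mod 47 iff 5^(φ(47)/q) ≢ 1 for every prime q | φ(47), i.e. q ∈ {2, 23}.
5^23 ≡ 46 (mod 47)  [q = 2: ≢ 1 ✓]
5^2 ≡ 25 (mod 47)  [q = 23: ≢ 1 ✓]
All checks pass, so 5 has order 46 and is a primitive root modulo 47.

Yes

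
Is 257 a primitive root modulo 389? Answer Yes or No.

Yes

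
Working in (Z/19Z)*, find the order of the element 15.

Since 15 ∈ (Z/19Z)^×, its order divides φ(19) = 19 − 1 = 18 = 2 · 3^2.
Divisors of 18: 1, 2, 3, 6, 9, 18.
Evaluate successive powers at the divisors of 18:
15^1 ≡ 15 (mod 19)
15^2 ≡ 16 (mod 19)
15^3 ≡ 12 (mod 19)
15^6 ≡ 11 (mod 19)
15^9 ≡ 18 (mod 19)
15^18 ≡ 1 (mod 19) ✓
The smallest such exponent is 18, so the order of 15 is 18.

18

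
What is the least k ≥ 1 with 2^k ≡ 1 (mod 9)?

6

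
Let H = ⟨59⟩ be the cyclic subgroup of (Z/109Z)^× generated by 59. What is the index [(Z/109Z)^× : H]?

ord(59) | φ(109) = 109 − 1 = 108 = 2^2 · 3^3.
Divisors of 108: 1, 2, 3, 4, 6, 9, 12, 18, 27, 36, 54, 108.
Check 59^d mod 109 for each divisor in increasing order:
59^1 ≡ 59
59^2 ≡ 102
59^3 ≡ 23
59^4 ≡ 49
59^6 ≡ 93
59^9 ≡ 68
59^12 ≡ 38
59^18 ≡ 46
59^27 ≡ 76
59^36 ≡ 45
59^54 ≡ 108
59^108 ≡ 1
So ord_109(59) = 108, hence |⟨59⟩| = 108.
The index is φ(109) / ord(59) = 108 / 108 = 1.

1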